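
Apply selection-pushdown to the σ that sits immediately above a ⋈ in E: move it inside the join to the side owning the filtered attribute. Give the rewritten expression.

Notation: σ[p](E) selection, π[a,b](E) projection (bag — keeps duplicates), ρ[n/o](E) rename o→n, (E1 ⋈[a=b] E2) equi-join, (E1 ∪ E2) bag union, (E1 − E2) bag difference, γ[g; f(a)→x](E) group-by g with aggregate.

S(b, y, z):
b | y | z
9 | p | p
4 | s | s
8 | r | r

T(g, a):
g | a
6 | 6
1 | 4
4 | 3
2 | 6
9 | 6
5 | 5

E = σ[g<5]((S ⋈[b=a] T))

σ filters on g, owned by the right side.
E' = (S ⋈[b=a] σ[g<5](T))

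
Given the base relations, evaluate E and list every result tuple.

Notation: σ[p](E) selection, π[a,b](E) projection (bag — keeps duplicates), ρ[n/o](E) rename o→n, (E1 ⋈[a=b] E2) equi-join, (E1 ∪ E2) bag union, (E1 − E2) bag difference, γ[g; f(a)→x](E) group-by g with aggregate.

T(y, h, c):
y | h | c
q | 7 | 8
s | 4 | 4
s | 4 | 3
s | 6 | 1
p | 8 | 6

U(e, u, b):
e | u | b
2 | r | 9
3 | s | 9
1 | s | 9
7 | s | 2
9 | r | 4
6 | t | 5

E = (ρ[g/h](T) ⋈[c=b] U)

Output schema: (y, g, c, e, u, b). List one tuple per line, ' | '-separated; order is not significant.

Subexpression sizes:
  T → 5
  ρ[g/h](T) → 5
  U → 6
  (ρ[g/h](T) ⋈[c=b] U) → 1

== RESULT ==
y | g | c | e | u | b
s | 4 | 4 | 9 | r | 4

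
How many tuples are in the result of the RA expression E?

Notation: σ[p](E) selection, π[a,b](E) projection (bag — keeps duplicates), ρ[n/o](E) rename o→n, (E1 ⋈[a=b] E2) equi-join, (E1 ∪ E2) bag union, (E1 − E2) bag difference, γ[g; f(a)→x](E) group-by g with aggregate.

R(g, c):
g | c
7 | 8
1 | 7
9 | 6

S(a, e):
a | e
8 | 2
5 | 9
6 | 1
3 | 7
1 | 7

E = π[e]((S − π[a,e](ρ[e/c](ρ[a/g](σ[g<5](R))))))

Row counts bottom-up:
  S → 5
  R → 3
  σ[g<5](R) → 1
  ρ[a/g](σ[g<5](R)) → 1
  ρ[e/c](ρ[a/g](σ[g<5](R))) → 1
  π[a,e](ρ[e/c](ρ[a/g](σ[g<5](R)))) → 1
  (S − π[a,e](ρ[e/c](ρ[a/g](σ[g<5](R))))) → 4
  π[e]((S − π[a,e](ρ[e/c](ρ[a/g](σ[g<5](R)))))) → 4

|E| = 4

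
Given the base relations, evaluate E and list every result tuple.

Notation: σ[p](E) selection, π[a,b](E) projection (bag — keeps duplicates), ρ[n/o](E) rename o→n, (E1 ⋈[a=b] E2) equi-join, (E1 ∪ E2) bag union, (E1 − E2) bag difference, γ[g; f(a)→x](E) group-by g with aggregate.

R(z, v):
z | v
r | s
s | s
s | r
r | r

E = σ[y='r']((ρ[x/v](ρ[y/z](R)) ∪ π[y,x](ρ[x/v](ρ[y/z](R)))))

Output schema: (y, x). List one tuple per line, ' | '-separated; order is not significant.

Stepwise |·|:
  R → 4
  ρ[y/z](R) → 4
  ρ[x/v](ρ[y/z](R)) → 4
  R → 4
  ρ[y/z](R) → 4
  ρ[x/v](ρ[y/z](R)) → 4
  π[y,x](ρ[x/v](ρ[y/z](R))) → 4
  (ρ[x/v](ρ[y/z](R)) ∪ π[y,x](ρ[x/v](ρ[y/z](R)))) → 8
  σ[y='r']((ρ[x/v](ρ[y/z](R)) ∪ π[y,x](ρ[x/v](ρ[y/z](R))))) → 4

== RESULT ==
y | x
r | r
r | r
r | s
r | s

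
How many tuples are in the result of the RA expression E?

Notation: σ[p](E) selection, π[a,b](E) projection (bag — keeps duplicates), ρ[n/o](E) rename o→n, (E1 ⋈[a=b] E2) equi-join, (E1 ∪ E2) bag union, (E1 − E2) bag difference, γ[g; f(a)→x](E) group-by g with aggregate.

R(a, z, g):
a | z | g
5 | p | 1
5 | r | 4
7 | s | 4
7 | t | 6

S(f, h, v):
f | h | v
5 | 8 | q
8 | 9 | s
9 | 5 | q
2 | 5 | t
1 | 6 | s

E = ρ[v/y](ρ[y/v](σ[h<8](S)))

Per-node cardinality:
  S → 5
  σ[h<8](S) → 3
  ρ[y/v](σ[h<8](S)) → 3
  ρ[v/y](ρ[y/v](σ[h<8](S))) → 3

|E| = 3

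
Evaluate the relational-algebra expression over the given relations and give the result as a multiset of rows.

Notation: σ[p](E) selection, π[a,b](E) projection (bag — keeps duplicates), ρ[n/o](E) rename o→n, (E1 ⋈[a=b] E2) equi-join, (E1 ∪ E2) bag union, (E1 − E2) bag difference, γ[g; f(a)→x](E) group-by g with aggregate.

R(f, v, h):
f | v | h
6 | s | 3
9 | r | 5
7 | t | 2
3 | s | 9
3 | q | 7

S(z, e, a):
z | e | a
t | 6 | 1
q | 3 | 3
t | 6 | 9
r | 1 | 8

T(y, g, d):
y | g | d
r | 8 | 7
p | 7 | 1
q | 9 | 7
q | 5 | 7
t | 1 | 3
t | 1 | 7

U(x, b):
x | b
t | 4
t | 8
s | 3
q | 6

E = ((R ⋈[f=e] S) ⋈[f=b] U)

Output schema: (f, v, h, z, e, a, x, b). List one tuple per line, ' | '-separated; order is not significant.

Subexpression sizes:
  R → 5
  S → 4
  (R ⋈[f=e] S) → 4
  U → 4
  ((R ⋈[f=e] S) ⋈[f=b] U) → 4

== RESULT ==
f | v | h | z | e | a | x | b
3 | q | 7 | q | 3 | 3 | s | 3
3 | s | 9 | q | 3 | 3 | s | 3
6 | s | 3 | t | 6 | 1 | q | 6
6 | s | 3 | t | 6 | 9 | q | 6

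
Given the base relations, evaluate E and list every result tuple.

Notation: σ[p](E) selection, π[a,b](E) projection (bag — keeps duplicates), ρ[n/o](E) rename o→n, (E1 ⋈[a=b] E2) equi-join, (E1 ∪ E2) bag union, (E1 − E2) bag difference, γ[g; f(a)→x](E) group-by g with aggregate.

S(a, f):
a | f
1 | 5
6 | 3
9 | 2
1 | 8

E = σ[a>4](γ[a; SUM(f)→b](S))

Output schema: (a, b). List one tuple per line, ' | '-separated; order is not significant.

Stepwise |·|:
  S → 4
  γ[a; SUM(f)→b](S) → 3
  σ[a>4](γ[a; SUM(f)→b](S)) → 2

== RESULT ==
a | b
6 | 3
9 | 2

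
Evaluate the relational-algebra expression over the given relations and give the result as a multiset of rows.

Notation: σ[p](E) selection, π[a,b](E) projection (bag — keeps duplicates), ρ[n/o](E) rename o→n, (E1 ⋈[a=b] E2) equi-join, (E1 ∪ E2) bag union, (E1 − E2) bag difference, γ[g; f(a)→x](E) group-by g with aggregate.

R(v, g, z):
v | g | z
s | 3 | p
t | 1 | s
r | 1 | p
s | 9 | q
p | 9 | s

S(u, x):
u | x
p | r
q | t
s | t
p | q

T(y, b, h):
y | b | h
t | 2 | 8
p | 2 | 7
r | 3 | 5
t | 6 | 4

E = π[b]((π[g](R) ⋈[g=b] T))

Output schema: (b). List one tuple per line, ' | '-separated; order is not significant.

Subexpression sizes:
  R → 5
  π[g](R) → 5
  T → 4
  (π[g](R) ⋈[g=b] T) → 1
  π[b]((π[g](R) ⋈[g=b] T)) → 1

== RESULT ==
b
3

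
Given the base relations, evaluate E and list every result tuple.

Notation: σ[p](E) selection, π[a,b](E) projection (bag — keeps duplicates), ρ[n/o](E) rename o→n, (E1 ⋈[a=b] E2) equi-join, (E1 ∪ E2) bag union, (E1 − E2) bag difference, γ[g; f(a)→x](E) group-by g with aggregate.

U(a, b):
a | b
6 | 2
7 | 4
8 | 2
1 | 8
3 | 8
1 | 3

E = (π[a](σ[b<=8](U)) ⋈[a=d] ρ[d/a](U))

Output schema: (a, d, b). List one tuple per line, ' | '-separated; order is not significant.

Row counts bottom-up:
  U → 6
  σ[b<=8](U) → 6
  π[a](σ[b<=8](U)) → 6
  U → 6
  ρ[d/a](U) → 6
  (π[a](σ[b<=8](U)) ⋈[a=d] ρ[d/a](U)) → 8

== RESULT ==
a | d | b
1 | 1 | 3
1 | 1 | 3
1 | 1 | 8
1 | 1 | 8
3 | 3 | 8
6 | 6 | 2
7 | 7 | 4
8 | 8 | 2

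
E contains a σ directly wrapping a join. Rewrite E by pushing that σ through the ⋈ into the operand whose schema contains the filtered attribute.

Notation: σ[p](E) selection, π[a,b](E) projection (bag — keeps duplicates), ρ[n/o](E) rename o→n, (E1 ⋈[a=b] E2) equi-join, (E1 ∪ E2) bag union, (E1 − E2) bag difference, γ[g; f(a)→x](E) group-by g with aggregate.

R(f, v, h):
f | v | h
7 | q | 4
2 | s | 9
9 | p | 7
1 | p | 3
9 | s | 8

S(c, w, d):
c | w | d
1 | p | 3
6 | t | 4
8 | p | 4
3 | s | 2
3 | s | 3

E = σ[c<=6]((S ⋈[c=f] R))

σ filters on c, owned by the left side.
E' = (σ[c<=6](S) ⋈[c=f] R)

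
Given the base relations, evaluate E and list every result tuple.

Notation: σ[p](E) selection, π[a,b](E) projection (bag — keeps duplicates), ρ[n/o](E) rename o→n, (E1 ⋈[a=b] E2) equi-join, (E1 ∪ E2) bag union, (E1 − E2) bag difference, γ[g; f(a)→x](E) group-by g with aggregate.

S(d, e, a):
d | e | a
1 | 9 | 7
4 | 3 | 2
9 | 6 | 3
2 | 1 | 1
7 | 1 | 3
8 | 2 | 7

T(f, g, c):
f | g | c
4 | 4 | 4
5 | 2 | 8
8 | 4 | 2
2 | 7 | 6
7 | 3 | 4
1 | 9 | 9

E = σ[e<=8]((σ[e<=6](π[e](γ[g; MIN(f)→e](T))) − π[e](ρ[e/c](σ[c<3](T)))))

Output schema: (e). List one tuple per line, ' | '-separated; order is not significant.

Subexpression sizes:
  T → 6
  γ[g; MIN(f)→e](T) → 5
  π[e](γ[g; MIN(f)→e](T)) → 5
  σ[e<=6](π[e](γ[g; MIN(f)→e](T))) → 4
  T → 6
  σ[c<3](T) → 1
  ρ[e/c](σ[c<3](T)) → 1
  π[e](ρ[e/c](σ[c<3](T))) → 1
  (σ[e<=6](π[e](γ[g; MIN(f)→e](T))) − π[e](ρ[e/c](σ[c<3](T)))) → 3
  σ[e<=8]((σ[e<=6](π[e](γ[g; MIN(f)→e](T))) − π[e](ρ[e/c](σ[c<3](T))))) → 3

== RESULT ==
e
1
4
5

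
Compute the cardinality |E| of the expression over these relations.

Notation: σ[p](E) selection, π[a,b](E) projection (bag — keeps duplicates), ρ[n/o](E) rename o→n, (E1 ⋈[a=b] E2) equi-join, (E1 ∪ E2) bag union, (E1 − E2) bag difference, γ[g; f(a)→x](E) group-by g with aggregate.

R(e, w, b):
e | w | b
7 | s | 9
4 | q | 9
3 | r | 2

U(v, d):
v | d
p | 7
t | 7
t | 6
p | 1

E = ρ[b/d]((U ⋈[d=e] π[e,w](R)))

Row counts bottom-up:
  U → 4
  R → 3
  π[e,w](R) → 3
  (U ⋈[d=e] π[e,w](R)) → 2
  ρ[b/d]((U ⋈[d=e] π[e,w](R))) → 2

|E| = 2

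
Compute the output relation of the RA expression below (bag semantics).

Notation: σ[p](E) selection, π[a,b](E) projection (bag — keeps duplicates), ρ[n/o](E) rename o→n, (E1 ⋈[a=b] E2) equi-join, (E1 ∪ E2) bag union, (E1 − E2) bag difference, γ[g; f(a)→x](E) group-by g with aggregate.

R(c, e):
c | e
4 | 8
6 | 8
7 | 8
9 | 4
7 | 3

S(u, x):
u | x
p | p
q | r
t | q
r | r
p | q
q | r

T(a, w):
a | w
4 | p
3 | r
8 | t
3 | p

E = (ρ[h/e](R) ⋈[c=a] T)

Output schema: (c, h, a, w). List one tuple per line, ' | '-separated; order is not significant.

Subexpression sizes:
  R → 5
  ρ[h/e](R) → 5
  T → 4
  (ρ[h/e](R) ⋈[c=a] T) → 1

== RESULT ==
c | h | a | w
4 | 8 | 4 | p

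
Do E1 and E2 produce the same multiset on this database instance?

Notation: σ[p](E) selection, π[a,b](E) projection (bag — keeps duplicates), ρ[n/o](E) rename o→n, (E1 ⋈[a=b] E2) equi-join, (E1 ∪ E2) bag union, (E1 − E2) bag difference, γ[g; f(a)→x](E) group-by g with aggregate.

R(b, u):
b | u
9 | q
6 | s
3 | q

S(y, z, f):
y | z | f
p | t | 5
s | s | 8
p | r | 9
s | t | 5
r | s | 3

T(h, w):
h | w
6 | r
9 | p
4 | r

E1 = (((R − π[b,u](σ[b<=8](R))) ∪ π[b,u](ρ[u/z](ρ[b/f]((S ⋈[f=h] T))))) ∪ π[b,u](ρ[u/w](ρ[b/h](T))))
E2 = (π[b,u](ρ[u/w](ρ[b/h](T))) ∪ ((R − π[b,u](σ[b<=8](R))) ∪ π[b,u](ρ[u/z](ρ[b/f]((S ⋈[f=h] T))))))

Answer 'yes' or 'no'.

E1 row counts bottom-up:
  R → 3
  R → 3
  σ[b<=8](R) → 2
  π[b,u](σ[b<=8](R)) → 2
  (R − π[b,u](σ[b<=8](R))) → 1
  S → 5
  T → 3
  (S ⋈[f=h] T) → 1
  ρ[b/f]((S ⋈[f=h] T)) → 1
  ρ[u/z](ρ[b/f]((S ⋈[f=h] T))) → 1
  π[b,u](ρ[u/z](ρ[b/f]((S ⋈[f=h] T)))) → 1
  ((R − π[b,u](σ[b<=8](R))) ∪ π[b,u](ρ[u/z](ρ[b/f]((S ⋈[f=h] T))))) → 2
  T → 3
  ρ[b/h](T) → 3
  ρ[u/w](ρ[b/h](T)) → 3
  π[b,u](ρ[u/w](ρ[b/h](T))) → 3
  (((R − π[b,u](σ[b<=8](R))) ∪ π[b,u](ρ[u/z](ρ[b/f]((S ⋈[f=h] T))))) ∪ π[b,u](ρ[u/w](ρ[b/h](T)))) → 5
E2 row counts bottom-up:
  T → 3
  ρ[b/h](T) → 3
  ρ[u/w](ρ[b/h](T)) → 3
  π[b,u](ρ[u/w](ρ[b/h](T))) → 3
  R → 3
  R → 3
  σ[b<=8](R) → 2
  π[b,u](σ[b<=8](R)) → 2
  (R − π[b,u](σ[b<=8](R))) → 1
  S → 5
  T → 3
  (S ⋈[f=h] T) → 1
  ρ[b/f]((S ⋈[f=h] T)) → 1
  ρ[u/z](ρ[b/f]((S ⋈[f=h] T))) → 1
  π[b,u](ρ[u/z](ρ[b/f]((S ⋈[f=h] T)))) → 1
  ((R − π[b,u](σ[b<=8](R))) ∪ π[b,u](ρ[u/z](ρ[b/f]((S ⋈[f=h] T))))) → 2
  (π[b,u](ρ[u/w](ρ[b/h](T))) ∪ ((R − π[b,u](σ[b<=8](R))) ∪ π[b,u](ρ[u/z](ρ[b/f]((S ⋈[f=h] T)))))) → 5

E1 and E2 produce the same multiset:
b | u
4 | r
6 | r
9 | p
9 | q
9 | r

yes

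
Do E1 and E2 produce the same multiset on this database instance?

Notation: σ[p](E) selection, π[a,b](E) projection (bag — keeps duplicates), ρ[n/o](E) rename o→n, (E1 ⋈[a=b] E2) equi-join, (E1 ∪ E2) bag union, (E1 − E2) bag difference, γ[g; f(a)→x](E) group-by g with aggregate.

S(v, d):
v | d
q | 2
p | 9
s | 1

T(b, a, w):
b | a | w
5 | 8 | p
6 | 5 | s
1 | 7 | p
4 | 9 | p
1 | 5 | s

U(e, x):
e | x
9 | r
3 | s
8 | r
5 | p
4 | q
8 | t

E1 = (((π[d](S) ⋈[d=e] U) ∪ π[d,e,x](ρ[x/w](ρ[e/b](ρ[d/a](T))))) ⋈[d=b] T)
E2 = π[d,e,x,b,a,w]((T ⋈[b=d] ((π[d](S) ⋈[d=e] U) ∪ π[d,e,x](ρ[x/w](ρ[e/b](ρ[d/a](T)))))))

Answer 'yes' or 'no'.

E1 stepwise |·|:
  S → 3
  π[d](S) → 3
  U → 6
  (π[d](S) ⋈[d=e] U) → 1
  T → 5
  ρ[d/a](T) → 5
  ρ[e/b](ρ[d/a](T)) → 5
  ρ[x/w](ρ[e/b](ρ[d/a](T))) → 5
  π[d,e,x](ρ[x/w](ρ[e/b](ρ[d/a](T)))) → 5
  ((π[d](S) ⋈[d=e] U) ∪ π[d,e,x](ρ[x/w](ρ[e/b](ρ[d/a](T))))) → 6
  T → 5
  (((π[d](S) ⋈[d=e] U) ∪ π[d,e,x](ρ[x/w](ρ[e/b](ρ[d/a](T))))) ⋈[d=b] T) → 2
E2 stepwise |·|:
  T → 5
  S → 3
  π[d](S) → 3
  U → 6
  (π[d](S) ⋈[d=e] U) → 1
  T → 5
  ρ[d/a](T) → 5
  ρ[e/b](ρ[d/a](T)) → 5
  ρ[x/w](ρ[e/b](ρ[d/a](T))) → 5
  π[d,e,x](ρ[x/w](ρ[e/b](ρ[d/a](T)))) → 5
  ((π[d](S) ⋈[d=e] U) ∪ π[d,e,x](ρ[x/w](ρ[e/b](ρ[d/a](T))))) → 6
  (T ⋈[b=d] ((π[d](S) ⋈[d=e] U) ∪ π[d,e,x](ρ[x/w](ρ[e/b](ρ[d/a](T)))))) → 2
  π[d,e,x,b,a,w]((T ⋈[b=d] ((π[d](S) ⋈[d=e] U) ∪ π[d,e,x](ρ[x/w](ρ[e/b](ρ[d/a](T))))))) → 2

E1 and E2 produce the same multiset:
d | e | x | b | a | w
5 | 1 | s | 5 | 8 | p
5 | 6 | s | 5 | 8 | p

yes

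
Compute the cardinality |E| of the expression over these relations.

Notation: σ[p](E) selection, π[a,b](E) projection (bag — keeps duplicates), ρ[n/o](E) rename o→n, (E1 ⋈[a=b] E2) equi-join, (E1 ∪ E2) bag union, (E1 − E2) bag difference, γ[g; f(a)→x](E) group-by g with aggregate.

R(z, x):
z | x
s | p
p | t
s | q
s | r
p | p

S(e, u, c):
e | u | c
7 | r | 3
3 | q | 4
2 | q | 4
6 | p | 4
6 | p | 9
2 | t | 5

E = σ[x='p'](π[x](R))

Stepwise |·|:
  R → 5
  π[x](R) → 5
  σ[x='p'](π[x](R)) → 2

|E| = 2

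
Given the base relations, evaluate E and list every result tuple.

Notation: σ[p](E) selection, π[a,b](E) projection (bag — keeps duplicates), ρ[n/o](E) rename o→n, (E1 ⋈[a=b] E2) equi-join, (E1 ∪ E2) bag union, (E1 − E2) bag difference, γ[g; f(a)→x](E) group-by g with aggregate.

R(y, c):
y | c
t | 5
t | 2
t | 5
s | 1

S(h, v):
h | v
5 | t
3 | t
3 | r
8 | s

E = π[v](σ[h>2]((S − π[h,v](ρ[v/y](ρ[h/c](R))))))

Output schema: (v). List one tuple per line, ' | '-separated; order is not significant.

Per-node cardinality:
  S → 4
  R → 4
  ρ[h/c](R) → 4
  ρ[v/y](ρ[h/c](R)) → 4
  π[h,v](ρ[v/y](ρ[h/c](R))) → 4
  (S − π[h,v](ρ[v/y](ρ[h/c](R)))) → 3
  σ[h>2]((S − π[h,v](ρ[v/y](ρ[h/c](R))))) → 3
  π[v](σ[h>2]((S − π[h,v](ρ[v/y](ρ[h/c](R)))))) → 3

== RESULT ==
v
r
s
t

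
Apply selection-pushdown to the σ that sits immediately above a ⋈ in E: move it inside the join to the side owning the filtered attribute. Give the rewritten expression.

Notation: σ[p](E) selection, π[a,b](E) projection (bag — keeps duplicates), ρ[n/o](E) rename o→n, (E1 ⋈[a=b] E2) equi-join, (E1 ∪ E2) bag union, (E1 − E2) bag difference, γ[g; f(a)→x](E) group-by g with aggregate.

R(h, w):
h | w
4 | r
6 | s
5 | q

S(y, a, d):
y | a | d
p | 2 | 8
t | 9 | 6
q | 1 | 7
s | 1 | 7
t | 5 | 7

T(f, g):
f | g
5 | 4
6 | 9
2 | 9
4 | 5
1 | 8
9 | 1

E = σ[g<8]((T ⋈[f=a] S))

σ filters on g, owned by the left side.
E' = (σ[g<8](T) ⋈[f=a] S)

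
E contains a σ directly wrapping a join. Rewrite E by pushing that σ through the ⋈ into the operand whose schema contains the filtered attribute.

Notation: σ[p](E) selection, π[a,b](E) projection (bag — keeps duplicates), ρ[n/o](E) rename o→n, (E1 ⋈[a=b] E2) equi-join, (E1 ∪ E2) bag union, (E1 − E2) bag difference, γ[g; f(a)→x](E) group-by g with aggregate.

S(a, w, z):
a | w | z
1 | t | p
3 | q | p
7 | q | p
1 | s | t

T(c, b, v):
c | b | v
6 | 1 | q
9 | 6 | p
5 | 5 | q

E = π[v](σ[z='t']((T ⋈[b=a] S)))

σ filters on z, owned by the right side.
E' = π[v]((T ⋈[b=a] σ[z='t'](S)))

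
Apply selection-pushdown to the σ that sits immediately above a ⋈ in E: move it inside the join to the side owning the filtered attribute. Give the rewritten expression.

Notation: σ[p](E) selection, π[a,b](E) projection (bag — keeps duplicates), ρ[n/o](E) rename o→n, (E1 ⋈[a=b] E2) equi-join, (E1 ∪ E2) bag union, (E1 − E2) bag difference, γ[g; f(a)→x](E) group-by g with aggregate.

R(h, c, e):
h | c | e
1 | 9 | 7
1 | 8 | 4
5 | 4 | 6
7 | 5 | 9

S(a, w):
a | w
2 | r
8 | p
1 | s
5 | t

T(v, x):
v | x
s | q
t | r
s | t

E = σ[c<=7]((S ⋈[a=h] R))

σ filters on c, owned by the right side.
E' = (S ⋈[a=h] σ[c<=7](R))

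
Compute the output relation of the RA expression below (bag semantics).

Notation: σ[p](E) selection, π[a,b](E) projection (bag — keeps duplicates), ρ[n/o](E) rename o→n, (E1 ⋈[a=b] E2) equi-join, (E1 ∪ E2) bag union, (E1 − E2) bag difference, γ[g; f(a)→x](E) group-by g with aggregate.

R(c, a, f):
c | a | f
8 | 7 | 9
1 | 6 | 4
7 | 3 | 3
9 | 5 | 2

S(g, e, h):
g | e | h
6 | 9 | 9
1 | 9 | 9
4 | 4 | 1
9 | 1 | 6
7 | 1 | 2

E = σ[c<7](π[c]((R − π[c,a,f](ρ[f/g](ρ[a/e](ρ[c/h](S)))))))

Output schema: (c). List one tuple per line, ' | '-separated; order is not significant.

Per-node cardinality:
  R → 4
  S → 5
  ρ[c/h](S) → 5
  ρ[a/e](ρ[c/h](S)) → 5
  ρ[f/g](ρ[a/e](ρ[c/h](S))) → 5
  π[c,a,f](ρ[f/g](ρ[a/e](ρ[c/h](S)))) → 5
  (R − π[c,a,f](ρ[f/g](ρ[a/e](ρ[c/h](S))))) → 4
  π[c]((R − π[c,a,f](ρ[f/g](ρ[a/e](ρ[c/h](S)))))) → 4
  σ[c<7](π[c]((R − π[c,a,f](ρ[f/g](ρ[a/e](ρ[c/h](S))))))) → 1

== RESULT ==
c
1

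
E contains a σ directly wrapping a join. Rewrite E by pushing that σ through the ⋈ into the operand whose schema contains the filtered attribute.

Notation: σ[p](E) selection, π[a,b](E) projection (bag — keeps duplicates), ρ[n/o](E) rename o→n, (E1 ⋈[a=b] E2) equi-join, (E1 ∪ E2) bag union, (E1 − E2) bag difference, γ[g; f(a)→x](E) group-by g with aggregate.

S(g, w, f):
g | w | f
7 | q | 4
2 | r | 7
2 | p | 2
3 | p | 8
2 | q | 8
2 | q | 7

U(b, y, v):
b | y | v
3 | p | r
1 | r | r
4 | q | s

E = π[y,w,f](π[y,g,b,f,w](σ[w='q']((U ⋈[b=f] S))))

σ filters on w, owned by the right side.
E' = π[y,w,f](π[y,g,b,f,w]((U ⋈[b=f] σ[w='q'](S))))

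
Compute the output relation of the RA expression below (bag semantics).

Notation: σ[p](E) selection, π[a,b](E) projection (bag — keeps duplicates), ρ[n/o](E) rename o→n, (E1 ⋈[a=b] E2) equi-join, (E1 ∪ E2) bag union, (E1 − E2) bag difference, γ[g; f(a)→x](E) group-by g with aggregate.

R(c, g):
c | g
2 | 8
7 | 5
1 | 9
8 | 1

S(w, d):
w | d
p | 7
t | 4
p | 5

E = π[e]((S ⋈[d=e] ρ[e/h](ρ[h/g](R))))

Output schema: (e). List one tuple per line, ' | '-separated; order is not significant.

Per-node cardinality:
  S → 3
  R → 4
  ρ[h/g](R) → 4
  ρ[e/h](ρ[h/g](R)) → 4
  (S ⋈[d=e] ρ[e/h](ρ[h/g](R))) → 1
  π[e]((S ⋈[d=e] ρ[e/h](ρ[h/g](R)))) → 1

== RESULT ==
e
5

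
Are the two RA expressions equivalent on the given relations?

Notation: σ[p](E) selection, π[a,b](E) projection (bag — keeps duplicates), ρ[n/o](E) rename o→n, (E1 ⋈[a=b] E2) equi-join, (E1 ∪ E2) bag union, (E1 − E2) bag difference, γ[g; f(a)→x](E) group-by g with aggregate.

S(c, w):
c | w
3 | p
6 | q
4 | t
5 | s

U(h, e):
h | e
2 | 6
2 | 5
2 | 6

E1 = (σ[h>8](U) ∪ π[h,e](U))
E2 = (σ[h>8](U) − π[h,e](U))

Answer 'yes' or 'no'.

E1 row counts bottom-up:
  U → 3
  σ[h>8](U) → 0
  U → 3
  π[h,e](U) → 3
  (σ[h>8](U) ∪ π[h,e](U)) → 3
E2 row counts bottom-up:
  U → 3
  σ[h>8](U) → 0
  U → 3
  π[h,e](U) → 3
  (σ[h>8](U) − π[h,e](U)) → 0

E1 result:
h | e
2 | 5
2 | 6
2 | 6
E2 result:
h | e
(0 rows)
Witness: (2, 5) appears 1× in E1 but 0× in E2.

no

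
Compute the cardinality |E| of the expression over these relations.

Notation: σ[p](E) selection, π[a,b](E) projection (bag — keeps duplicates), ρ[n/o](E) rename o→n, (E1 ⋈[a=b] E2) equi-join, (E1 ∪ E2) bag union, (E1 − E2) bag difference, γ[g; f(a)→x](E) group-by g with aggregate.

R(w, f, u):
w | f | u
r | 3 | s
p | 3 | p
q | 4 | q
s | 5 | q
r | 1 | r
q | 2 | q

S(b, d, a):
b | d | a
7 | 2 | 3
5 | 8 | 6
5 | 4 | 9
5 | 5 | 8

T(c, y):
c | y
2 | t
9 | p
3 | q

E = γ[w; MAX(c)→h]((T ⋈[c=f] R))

Stepwise |·|:
  T → 3
  R → 6
  (T ⋈[c=f] R) → 3
  γ[w; MAX(c)→h]((T ⋈[c=f] R)) → 3

|E| = 3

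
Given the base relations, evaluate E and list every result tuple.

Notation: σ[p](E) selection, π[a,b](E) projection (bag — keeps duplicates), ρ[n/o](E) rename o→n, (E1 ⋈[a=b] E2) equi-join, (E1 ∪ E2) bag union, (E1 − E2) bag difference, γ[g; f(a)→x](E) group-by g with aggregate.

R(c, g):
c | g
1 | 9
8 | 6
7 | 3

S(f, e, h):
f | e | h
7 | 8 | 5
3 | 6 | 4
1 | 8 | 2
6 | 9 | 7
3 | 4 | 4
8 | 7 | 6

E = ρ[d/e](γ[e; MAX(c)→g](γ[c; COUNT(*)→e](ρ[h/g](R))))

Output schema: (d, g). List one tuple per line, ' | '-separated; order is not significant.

Row counts bottom-up:
  R → 3
  ρ[h/g](R) → 3
  γ[c; COUNT(*)→e](ρ[h/g](R)) → 3
  γ[e; MAX(c)→g](γ[c; COUNT(*)→e](ρ[h/g](R))) → 1
  ρ[d/e](γ[e; MAX(c)→g](γ[c; COUNT(*)→e](ρ[h/g](R)))) → 1

== RESULT ==
d | g
1 | 8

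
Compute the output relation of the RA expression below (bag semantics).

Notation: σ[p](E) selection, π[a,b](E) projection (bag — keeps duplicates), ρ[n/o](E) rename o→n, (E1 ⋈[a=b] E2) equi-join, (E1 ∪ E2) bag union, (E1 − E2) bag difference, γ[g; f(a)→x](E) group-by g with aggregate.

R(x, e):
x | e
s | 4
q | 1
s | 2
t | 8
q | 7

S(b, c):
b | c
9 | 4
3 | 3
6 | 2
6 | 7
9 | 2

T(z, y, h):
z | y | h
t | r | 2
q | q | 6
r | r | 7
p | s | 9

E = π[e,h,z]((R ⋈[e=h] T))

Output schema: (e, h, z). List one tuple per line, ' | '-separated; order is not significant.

Per-node cardinality:
  R → 5
  T → 4
  (R ⋈[e=h] T) → 2
  π[e,h,z]((R ⋈[e=h] T)) → 2

== RESULT ==
e | h | z
2 | 2 | t
7 | 7 | r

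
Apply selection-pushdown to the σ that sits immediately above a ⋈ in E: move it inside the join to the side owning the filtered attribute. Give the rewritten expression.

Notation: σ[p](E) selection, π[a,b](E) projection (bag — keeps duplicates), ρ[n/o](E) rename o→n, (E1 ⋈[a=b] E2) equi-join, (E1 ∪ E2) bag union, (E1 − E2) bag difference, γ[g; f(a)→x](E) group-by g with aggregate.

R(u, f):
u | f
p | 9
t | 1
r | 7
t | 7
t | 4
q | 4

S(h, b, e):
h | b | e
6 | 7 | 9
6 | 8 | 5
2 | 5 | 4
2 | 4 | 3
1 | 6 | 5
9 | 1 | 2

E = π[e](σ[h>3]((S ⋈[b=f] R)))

σ filters on h, owned by the left side.
E' = π[e]((σ[h>3](S) ⋈[b=f] R))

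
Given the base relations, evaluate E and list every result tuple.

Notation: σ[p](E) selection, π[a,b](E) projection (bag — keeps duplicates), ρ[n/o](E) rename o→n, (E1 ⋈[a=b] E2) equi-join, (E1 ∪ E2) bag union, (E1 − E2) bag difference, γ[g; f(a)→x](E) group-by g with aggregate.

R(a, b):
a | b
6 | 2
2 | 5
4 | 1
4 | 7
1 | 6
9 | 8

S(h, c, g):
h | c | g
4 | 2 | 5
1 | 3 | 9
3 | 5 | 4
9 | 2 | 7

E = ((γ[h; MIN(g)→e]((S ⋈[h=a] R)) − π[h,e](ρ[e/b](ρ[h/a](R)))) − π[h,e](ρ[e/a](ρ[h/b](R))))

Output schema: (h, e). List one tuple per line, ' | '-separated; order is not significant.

Subexpression sizes:
  S → 4
  R → 6
  (S ⋈[h=a] R) → 4
  γ[h; MIN(g)→e]((S ⋈[h=a] R)) → 3
  R → 6
  ρ[h/a](R) → 6
  ρ[e/b](ρ[h/a](R)) → 6
  π[h,e](ρ[e/b](ρ[h/a](R))) → 6
  (γ[h; MIN(g)→e]((S ⋈[h=a] R)) − π[h,e](ρ[e/b](ρ[h/a](R)))) → 3
  R → 6
  ρ[h/b](R) → 6
  ρ[e/a](ρ[h/b](R)) → 6
  π[h,e](ρ[e/a](ρ[h/b](R))) → 6
  ((γ[h; MIN(g)→e]((S ⋈[h=a] R)) − π[h,e](ρ[e/b](ρ[h/a](R)))) − π[h,e](ρ[e/a](ρ[h/b](R)))) → 3

== RESULT ==
h | e
1 | 9
4 | 5
9 | 7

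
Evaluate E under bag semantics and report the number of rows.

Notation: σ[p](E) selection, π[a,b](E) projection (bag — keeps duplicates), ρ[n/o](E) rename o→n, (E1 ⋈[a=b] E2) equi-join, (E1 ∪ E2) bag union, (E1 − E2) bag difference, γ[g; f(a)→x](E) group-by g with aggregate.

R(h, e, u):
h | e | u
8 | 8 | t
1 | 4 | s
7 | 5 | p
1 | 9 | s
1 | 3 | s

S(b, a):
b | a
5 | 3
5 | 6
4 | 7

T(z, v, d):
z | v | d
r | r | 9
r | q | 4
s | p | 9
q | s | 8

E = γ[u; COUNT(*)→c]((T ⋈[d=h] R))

Row counts bottom-up:
  T → 4
  R → 5
  (T ⋈[d=h] R) → 1
  γ[u; COUNT(*)→c]((T ⋈[d=h] R)) → 1

|E| = 1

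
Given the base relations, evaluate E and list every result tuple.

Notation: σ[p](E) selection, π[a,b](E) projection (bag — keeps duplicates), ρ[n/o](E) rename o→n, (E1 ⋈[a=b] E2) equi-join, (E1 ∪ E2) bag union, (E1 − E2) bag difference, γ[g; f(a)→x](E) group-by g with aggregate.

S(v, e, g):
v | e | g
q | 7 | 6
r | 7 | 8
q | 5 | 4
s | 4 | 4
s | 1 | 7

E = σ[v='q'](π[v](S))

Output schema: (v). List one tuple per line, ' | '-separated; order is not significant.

Per-node cardinality:
  S → 5
  π[v](S) → 5
  σ[v='q'](π[v](S)) → 2

== RESULT ==
v
q
q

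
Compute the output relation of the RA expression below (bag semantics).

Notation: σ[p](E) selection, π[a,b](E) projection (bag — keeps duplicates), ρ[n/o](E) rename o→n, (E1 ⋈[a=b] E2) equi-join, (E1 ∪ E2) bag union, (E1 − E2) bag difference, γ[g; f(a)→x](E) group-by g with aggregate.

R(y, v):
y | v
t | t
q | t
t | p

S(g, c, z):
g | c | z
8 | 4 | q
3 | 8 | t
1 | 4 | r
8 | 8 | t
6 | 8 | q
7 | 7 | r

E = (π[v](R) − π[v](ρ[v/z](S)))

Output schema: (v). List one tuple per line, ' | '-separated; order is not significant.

Stepwise |·|:
  R → 3
  π[v](R) → 3
  S → 6
  ρ[v/z](S) → 6
  π[v](ρ[v/z](S)) → 6
  (π[v](R) − π[v](ρ[v/z](S))) → 1

== RESULT ==
v
p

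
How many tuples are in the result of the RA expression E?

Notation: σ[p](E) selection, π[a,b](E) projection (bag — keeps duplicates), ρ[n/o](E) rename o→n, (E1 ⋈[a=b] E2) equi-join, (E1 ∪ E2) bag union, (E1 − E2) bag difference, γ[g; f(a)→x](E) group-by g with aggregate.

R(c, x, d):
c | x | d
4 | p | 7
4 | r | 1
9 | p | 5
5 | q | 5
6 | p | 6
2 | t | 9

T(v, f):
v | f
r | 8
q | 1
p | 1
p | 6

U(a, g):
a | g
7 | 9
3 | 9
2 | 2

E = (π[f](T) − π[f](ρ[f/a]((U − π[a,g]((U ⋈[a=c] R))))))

Stepwise |·|:
  T → 4
  π[f](T) → 4
  U → 3
  U → 3
  R → 6
  (U ⋈[a=c] R) → 1
  π[a,g]((U ⋈[a=c] R)) → 1
  (U − π[a,g]((U ⋈[a=c] R))) → 2
  ρ[f/a]((U − π[a,g]((U ⋈[a=c] R)))) → 2
  π[f](ρ[f/a]((U − π[a,g]((U ⋈[a=c] R))))) → 2
  (π[f](T) − π[f](ρ[f/a]((U − π[a,g]((U ⋈[a=c] R)))))) → 4

|E| = 4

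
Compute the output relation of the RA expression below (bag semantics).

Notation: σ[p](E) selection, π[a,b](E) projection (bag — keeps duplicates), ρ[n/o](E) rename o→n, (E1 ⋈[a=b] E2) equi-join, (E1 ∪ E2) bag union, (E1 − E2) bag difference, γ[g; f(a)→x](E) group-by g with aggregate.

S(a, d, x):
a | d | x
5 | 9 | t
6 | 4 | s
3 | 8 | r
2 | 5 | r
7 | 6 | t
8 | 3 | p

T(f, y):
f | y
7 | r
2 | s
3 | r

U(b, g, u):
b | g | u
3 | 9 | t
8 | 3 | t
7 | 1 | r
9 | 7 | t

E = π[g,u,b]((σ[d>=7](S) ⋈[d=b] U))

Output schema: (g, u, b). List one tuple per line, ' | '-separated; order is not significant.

Row counts bottom-up:
  S → 6
  σ[d>=7](S) → 2
  U → 4
  (σ[d>=7](S) ⋈[d=b] U) → 2
  π[g,u,b]((σ[d>=7](S) ⋈[d=b] U)) → 2

== RESULT ==
g | u | b
3 | t | 8
7 | t | 9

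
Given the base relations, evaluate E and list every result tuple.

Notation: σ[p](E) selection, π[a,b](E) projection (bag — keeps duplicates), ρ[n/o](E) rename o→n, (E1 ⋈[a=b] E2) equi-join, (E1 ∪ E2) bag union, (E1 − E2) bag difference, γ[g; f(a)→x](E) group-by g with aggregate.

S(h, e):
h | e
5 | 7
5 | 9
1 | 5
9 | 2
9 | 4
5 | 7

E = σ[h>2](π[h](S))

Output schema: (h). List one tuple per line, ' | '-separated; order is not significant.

Stepwise |·|:
  S → 6
  π[h](S) → 6
  σ[h>2](π[h](S)) → 5

== RESULT ==
h
5
5
5
9
9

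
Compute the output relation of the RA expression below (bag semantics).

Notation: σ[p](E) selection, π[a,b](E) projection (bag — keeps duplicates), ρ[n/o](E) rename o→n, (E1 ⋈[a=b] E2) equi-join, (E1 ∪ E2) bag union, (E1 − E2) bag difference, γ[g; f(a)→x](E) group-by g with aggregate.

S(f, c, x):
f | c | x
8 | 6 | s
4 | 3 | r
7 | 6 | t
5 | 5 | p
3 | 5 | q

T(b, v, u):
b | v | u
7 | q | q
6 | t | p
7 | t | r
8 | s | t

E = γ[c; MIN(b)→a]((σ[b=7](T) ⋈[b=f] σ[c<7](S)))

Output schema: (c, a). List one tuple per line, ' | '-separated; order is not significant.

Per-node cardinality:
  T → 4
  σ[b=7](T) → 2
  S → 5
  σ[c<7](S) → 5
  (σ[b=7](T) ⋈[b=f] σ[c<7](S)) → 2
  γ[c; MIN(b)→a]((σ[b=7](T) ⋈[b=f] σ[c<7](S))) → 1

== RESULT ==
c | a
6 | 7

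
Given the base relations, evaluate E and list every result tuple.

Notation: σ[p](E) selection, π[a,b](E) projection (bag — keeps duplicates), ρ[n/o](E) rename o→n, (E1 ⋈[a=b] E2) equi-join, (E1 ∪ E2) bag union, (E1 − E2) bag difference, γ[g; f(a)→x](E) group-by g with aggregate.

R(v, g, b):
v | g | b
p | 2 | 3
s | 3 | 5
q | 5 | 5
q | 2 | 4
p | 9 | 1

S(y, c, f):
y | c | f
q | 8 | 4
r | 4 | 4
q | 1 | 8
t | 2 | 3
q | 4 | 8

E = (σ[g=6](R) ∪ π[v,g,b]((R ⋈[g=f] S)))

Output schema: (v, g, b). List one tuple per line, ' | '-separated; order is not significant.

Per-node cardinality:
  R → 5
  σ[g=6](R) → 0
  R → 5
  S → 5
  (R ⋈[g=f] S) → 1
  π[v,g,b]((R ⋈[g=f] S)) → 1
  (σ[g=6](R) ∪ π[v,g,b]((R ⋈[g=f] S))) → 1

== RESULT ==
v | g | b
s | 3 | 5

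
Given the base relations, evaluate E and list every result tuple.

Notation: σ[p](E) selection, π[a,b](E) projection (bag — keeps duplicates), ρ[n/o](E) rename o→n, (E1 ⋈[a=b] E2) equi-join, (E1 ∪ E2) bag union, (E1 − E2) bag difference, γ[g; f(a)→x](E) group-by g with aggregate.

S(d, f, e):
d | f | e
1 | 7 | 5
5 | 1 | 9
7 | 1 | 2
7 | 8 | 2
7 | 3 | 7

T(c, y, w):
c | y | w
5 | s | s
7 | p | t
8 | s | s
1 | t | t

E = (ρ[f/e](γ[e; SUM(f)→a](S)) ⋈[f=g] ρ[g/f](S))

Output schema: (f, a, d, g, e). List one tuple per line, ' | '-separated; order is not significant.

Subexpression sizes:
  S → 5
  γ[e; SUM(f)→a](S) → 4
  ρ[f/e](γ[e; SUM(f)→a](S)) → 4
  S → 5
  ρ[g/f](S) → 5
  (ρ[f/e](γ[e; SUM(f)→a](S)) ⋈[f=g] ρ[g/f](S)) → 1

== RESULT ==
f | a | d | g | e
7 | 3 | 1 | 7 | 5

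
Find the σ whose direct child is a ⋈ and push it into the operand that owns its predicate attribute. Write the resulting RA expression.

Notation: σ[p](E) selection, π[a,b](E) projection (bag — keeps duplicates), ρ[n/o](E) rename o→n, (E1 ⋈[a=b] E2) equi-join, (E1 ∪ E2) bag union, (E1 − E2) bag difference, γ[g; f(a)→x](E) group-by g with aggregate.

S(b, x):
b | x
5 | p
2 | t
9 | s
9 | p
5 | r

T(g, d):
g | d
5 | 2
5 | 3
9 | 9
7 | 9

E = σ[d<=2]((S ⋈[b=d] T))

σ filters on d, owned by the right side.
E' = (S ⋈[b=d] σ[d<=2](T))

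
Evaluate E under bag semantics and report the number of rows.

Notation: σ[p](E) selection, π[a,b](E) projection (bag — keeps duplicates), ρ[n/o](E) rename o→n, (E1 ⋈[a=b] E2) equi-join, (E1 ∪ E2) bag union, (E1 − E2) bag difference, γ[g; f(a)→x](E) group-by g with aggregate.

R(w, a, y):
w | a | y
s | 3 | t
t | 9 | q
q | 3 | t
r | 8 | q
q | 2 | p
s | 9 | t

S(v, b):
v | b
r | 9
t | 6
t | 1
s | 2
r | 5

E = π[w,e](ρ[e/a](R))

Subexpression sizes:
  R → 6
  ρ[e/a](R) → 6
  π[w,e](ρ[e/a](R)) → 6

|E| = 6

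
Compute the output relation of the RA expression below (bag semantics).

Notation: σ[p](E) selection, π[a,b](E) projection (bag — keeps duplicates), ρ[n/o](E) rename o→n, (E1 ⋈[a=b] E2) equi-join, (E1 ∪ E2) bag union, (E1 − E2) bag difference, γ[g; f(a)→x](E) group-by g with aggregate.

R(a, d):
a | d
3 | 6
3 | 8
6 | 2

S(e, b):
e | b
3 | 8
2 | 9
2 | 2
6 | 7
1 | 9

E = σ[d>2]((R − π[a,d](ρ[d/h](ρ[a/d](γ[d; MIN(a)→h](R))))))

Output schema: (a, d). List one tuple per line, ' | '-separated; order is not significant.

Stepwise |·|:
  R → 3
  R → 3
  γ[d; MIN(a)→h](R) → 3
  ρ[a/d](γ[d; MIN(a)→h](R)) → 3
  ρ[d/h](ρ[a/d](γ[d; MIN(a)→h](R))) → 3
  π[a,d](ρ[d/h](ρ[a/d](γ[d; MIN(a)→h](R)))) → 3
  (R − π[a,d](ρ[d/h](ρ[a/d](γ[d; MIN(a)→h](R))))) → 3
  σ[d>2]((R − π[a,d](ρ[d/h](ρ[a/d](γ[d; MIN(a)→h](R)))))) → 2

== RESULT ==
a | d
3 | 6
3 | 8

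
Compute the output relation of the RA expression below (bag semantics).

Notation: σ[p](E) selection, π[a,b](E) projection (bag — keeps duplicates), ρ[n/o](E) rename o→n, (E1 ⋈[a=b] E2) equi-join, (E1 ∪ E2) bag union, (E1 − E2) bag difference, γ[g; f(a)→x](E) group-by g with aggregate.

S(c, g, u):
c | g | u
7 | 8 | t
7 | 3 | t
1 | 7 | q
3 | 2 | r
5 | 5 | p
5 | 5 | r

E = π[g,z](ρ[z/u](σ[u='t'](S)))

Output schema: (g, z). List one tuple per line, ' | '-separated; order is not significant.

Row counts bottom-up:
  S → 6
  σ[u='t'](S) → 2
  ρ[z/u](σ[u='t'](S)) → 2
  π[g,z](ρ[z/u](σ[u='t'](S))) → 2

== RESULT ==
g | z
3 | t
8 | t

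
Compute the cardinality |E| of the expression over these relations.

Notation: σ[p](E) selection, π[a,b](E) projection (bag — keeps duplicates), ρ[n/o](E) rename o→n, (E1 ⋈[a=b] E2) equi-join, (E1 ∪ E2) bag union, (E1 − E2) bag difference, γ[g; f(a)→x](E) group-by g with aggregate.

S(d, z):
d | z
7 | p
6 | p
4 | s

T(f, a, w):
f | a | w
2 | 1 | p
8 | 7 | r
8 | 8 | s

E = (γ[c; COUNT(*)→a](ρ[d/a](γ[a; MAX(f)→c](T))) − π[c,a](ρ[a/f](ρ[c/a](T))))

Row counts bottom-up:
  T → 3
  γ[a; MAX(f)→c](T) → 3
  ρ[d/a](γ[a; MAX(f)→c](T)) → 3
  γ[c; COUNT(*)→a](ρ[d/a](γ[a; MAX(f)→c](T))) → 2
  T → 3
  ρ[c/a](T) → 3
  ρ[a/f](ρ[c/a](T)) → 3
  π[c,a](ρ[a/f](ρ[c/a](T))) → 3
  (γ[c; COUNT(*)→a](ρ[d/a](γ[a; MAX(f)→c](T))) − π[c,a](ρ[a/f](ρ[c/a](T)))) → 2

|E| = 2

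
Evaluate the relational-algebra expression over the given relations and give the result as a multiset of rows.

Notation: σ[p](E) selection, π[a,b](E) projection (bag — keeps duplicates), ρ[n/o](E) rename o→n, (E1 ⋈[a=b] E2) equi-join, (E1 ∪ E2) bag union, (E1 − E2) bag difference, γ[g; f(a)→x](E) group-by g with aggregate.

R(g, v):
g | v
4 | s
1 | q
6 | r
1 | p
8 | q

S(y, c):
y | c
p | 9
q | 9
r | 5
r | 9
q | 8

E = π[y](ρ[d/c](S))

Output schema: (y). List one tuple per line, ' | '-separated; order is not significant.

Subexpression sizes:
  S → 5
  ρ[d/c](S) → 5
  π[y](ρ[d/c](S)) → 5

== RESULT ==
y
p
q
q
r
r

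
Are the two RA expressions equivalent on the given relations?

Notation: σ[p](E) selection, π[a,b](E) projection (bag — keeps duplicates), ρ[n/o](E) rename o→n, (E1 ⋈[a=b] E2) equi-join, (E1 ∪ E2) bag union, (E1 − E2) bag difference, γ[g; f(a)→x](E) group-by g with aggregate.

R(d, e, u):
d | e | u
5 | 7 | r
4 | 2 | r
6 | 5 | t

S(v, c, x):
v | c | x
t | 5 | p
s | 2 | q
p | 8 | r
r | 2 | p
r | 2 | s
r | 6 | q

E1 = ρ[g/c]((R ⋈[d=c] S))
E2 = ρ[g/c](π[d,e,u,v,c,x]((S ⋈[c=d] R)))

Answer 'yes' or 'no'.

E1 stepwise |·|:
  R → 3
  S → 6
  (R ⋈[d=c] S) → 2
  ρ[g/c]((R ⋈[d=c] S)) → 2
E2 stepwise |·|:
  S → 6
  R → 3
  (S ⋈[c=d] R) → 2
  π[d,e,u,v,c,x]((S ⋈[c=d] R)) → 2
  ρ[g/c](π[d,e,u,v,c,x]((S ⋈[c=d] R))) → 2

E1 and E2 produce the same multiset:
d | e | u | v | g | x
5 | 7 | r | t | 5 | p
6 | 5 | t | r | 6 | q

yes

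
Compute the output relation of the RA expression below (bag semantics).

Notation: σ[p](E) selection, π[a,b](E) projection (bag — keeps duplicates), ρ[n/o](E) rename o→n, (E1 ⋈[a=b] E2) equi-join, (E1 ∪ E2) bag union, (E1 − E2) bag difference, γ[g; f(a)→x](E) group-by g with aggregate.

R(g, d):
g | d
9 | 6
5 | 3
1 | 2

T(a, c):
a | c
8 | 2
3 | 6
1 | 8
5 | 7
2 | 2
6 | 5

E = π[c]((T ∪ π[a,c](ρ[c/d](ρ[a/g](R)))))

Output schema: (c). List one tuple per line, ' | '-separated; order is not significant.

Per-node cardinality:
  T → 6
  R → 3
  ρ[a/g](R) → 3
  ρ[c/d](ρ[a/g](R)) → 3
  π[a,c](ρ[c/d](ρ[a/g](R))) → 3
  (T ∪ π[a,c](ρ[c/d](ρ[a/g](R)))) → 9
  π[c]((T ∪ π[a,c](ρ[c/d](ρ[a/g](R))))) → 9

== RESULT ==
c
2
2
2
3
5
6
6
7
8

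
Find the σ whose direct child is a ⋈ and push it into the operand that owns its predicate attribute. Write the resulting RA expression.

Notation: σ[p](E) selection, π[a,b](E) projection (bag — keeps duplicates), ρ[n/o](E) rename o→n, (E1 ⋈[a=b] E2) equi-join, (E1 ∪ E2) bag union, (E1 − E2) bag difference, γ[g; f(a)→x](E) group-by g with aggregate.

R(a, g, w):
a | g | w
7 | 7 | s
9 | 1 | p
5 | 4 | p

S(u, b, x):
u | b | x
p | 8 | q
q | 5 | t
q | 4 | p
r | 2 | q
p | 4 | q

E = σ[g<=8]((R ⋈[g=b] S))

σ filters on g, owned by the left side.
E' = (σ[g<=8](R) ⋈[g=b] S)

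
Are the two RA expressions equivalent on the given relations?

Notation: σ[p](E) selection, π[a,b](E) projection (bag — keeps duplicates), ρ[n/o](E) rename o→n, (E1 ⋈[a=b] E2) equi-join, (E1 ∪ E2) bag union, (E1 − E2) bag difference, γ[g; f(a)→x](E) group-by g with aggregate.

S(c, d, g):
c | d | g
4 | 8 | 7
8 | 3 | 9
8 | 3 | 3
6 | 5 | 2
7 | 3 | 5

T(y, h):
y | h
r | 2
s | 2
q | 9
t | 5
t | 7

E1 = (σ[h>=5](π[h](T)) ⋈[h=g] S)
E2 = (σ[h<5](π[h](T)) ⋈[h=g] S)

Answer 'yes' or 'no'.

E1 row counts bottom-up:
  T → 5
  π[h](T) → 5
  σ[h>=5](π[h](T)) → 3
  S → 5
  (σ[h>=5](π[h](T)) ⋈[h=g] S) → 3
E2 row counts bottom-up:
  T → 5
  π[h](T) → 5
  σ[h<5](π[h](T)) → 2
  S → 5
  (σ[h<5](π[h](T)) ⋈[h=g] S) → 2

E1 result:
h | c | d | g
5 | 7 | 3 | 5
7 | 4 | 8 | 7
9 | 8 | 3 | 9
E2 result:
h | c | d | g
2 | 6 | 5 | 2
2 | 6 | 5 | 2
Witness: (2, 6, 5, 2) appears 0× in E1 but 2× in E2.

no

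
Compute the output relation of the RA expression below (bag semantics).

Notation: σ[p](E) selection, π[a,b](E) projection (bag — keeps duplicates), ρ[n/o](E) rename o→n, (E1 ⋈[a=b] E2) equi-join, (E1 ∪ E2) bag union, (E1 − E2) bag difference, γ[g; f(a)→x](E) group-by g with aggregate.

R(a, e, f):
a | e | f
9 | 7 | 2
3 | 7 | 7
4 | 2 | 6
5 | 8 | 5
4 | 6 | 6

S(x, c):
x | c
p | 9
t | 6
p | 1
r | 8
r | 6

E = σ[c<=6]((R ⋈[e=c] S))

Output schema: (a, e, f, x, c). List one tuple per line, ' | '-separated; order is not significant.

Row counts bottom-up:
  R → 5
  S → 5
  (R ⋈[e=c] S) → 3
  σ[c<=6]((R ⋈[e=c] S)) → 2

== RESULT ==
a | e | f | x | c
4 | 6 | 6 | r | 6
4 | 6 | 6 | t | 6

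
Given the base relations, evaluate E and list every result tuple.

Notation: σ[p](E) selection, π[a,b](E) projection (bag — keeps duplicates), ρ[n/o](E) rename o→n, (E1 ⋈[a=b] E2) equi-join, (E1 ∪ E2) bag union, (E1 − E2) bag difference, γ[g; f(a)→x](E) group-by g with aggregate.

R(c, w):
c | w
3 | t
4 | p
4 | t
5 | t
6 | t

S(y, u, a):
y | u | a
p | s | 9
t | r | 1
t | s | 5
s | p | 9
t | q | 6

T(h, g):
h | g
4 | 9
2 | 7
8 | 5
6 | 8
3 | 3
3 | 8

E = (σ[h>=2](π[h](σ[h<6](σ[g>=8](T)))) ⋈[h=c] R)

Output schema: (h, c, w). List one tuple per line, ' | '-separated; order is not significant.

Stepwise |·|:
  T → 6
  σ[g>=8](T) → 3
  σ[h<6](σ[g>=8](T)) → 2
  π[h](σ[h<6](σ[g>=8](T))) → 2
  σ[h>=2](π[h](σ[h<6](σ[g>=8](T)))) → 2
  R → 5
  (σ[h>=2](π[h](σ[h<6](σ[g>=8](T)))) ⋈[h=c] R) → 3

== RESULT ==
h | c | w
3 | 3 | t
4 | 4 | p
4 | 4 | t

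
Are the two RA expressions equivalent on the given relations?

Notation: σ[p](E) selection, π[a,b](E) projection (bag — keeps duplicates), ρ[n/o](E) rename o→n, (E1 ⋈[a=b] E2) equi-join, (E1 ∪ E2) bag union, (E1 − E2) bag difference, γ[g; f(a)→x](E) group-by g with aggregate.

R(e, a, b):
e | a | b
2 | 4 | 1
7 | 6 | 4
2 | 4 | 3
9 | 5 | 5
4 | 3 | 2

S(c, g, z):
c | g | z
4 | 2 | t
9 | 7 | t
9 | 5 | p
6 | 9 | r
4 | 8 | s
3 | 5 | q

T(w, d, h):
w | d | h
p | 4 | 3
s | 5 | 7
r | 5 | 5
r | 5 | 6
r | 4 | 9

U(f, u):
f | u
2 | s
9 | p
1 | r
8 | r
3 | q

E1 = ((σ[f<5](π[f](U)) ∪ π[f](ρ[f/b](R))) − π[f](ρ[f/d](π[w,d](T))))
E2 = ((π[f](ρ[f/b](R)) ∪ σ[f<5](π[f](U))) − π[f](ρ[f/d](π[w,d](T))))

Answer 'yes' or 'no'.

E1 per-node cardinality:
  U → 5
  π[f](U) → 5
  σ[f<5](π[f](U)) → 3
  R → 5
  ρ[f/b](R) → 5
  π[f](ρ[f/b](R)) → 5
  (σ[f<5](π[f](U)) ∪ π[f](ρ[f/b](R))) → 8
  T → 5
  π[w,d](T) → 5
  ρ[f/d](π[w,d](T)) → 5
  π[f](ρ[f/d](π[w,d](T))) → 5
  ((σ[f<5](π[f](U)) ∪ π[f](ρ[f/b](R))) − π[f](ρ[f/d](π[w,d](T)))) → 6
E2 per-node cardinality:
  R → 5
  ρ[f/b](R) → 5
  π[f](ρ[f/b](R)) → 5
  U → 5
  π[f](U) → 5
  σ[f<5](π[f](U)) → 3
  (π[f](ρ[f/b](R)) ∪ σ[f<5](π[f](U))) → 8
  T → 5
  π[w,d](T) → 5
  ρ[f/d](π[w,d](T)) → 5
  π[f](ρ[f/d](π[w,d](T))) → 5
  ((π[f](ρ[f/b](R)) ∪ σ[f<5](π[f](U))) − π[f](ρ[f/d](π[w,d](T)))) → 6

E1 and E2 produce the same multiset:
f
1
1
2
2
3
3

yes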